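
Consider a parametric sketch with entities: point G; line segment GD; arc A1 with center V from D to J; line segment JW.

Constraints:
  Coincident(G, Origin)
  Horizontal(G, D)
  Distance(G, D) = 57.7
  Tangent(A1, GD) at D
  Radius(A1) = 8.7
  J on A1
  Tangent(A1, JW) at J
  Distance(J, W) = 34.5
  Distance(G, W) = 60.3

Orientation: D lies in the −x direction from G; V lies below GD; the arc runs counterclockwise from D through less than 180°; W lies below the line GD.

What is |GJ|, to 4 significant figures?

66.12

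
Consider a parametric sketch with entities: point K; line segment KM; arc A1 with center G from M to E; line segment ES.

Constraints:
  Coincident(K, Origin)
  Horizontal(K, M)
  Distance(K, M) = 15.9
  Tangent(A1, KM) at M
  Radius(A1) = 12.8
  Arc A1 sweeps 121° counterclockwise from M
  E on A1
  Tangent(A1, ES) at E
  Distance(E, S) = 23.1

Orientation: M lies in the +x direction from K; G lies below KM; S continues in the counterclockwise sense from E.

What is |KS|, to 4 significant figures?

42.65

On A1, M sits at bearing 90° from G; a 121° counterclockwise sweep puts E at bearing 211°, so E = G + 12.8·(cos 211°, sin 211°) = (4.928, -19.39). Tangency of A1 to ES means the radius GE is perpendicular to ES, so ES runs along (−sin 211°, cos 211°); with |ES| = 23.1, S = (16.83, -39.19). Then |KS| = |S − K| = 42.65.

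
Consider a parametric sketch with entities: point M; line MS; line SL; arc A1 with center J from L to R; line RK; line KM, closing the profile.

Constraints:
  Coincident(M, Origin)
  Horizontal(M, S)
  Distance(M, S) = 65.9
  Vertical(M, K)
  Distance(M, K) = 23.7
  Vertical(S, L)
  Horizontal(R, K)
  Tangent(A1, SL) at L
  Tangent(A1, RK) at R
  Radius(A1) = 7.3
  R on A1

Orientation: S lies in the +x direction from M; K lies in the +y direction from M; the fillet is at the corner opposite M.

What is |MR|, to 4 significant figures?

63.21

The virtual corner opposite M is at (65.90, 23.70). The tangent condition forces JL to be normal to SL and since A1 is tangent to RK there, JR ⟂ RK, with radius 7.3, so the center J sits 7.3 in from both sides at J = (58.60, 16.40). That places the tangent points at L = (65.90, 16.40) on SL and R = (58.60, 23.70) on RK. Then |MR| = |R − M| = 63.21.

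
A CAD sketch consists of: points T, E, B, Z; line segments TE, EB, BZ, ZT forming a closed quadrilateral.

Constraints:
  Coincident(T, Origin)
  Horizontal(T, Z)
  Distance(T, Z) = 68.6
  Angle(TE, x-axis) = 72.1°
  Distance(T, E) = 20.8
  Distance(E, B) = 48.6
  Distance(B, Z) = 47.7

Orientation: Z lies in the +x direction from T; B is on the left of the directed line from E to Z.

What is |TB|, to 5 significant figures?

65.369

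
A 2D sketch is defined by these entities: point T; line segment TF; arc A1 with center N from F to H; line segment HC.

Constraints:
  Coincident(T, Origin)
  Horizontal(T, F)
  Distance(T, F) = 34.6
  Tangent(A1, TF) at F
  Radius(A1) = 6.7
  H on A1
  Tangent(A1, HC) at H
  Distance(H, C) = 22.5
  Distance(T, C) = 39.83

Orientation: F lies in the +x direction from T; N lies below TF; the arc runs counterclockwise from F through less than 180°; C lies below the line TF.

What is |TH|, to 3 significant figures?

28.7

T is at the origin; TF is horizontal with |TF| = 34.6 and F on the +x side, so F = (34.6, 0.00). A1 meets TF tangentially, so NF is at right angles to TF, so N = F + (0, -6.7) = (34.6, -6.70). Since NH ⟂ HC (tangency), |NC| = √(6.7² + 22.5²) = 23.5 regardless of where H sits on A1. So C lies on both circle(T, 39.83) and circle(N, 23.5); the below-TF intersection is C = (27.3, -29.0). H is the foot of the tangent from C: H = (27.9, -6.52).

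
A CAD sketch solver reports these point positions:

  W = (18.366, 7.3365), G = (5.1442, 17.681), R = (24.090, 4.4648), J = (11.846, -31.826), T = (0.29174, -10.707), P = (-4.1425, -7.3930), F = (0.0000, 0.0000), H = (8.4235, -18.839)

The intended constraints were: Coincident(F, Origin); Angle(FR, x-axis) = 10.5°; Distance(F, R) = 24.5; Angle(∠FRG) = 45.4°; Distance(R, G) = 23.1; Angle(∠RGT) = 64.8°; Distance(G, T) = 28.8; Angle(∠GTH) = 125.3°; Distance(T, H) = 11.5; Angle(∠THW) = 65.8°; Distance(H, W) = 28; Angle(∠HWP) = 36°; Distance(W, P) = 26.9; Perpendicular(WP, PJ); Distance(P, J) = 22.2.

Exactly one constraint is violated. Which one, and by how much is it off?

Distance(P, J) = 22.2 — off by 7.00.

F = (0.00, 0.00) ✓; FR at 10.50° ✓; |FR| = 24.50 ✓; ∠FRG = 45.40° ✓; |RG| = 23.10 ✓; ∠RGT = 64.80° ✓; |GT| = 28.80 ✓; ∠GTH = 125.3° ✓; |TH| = 11.50 ✓; ∠THW = 65.80° ✓; |HW| = 28.00 ✓; ∠HWP = 36.00° ✓; |WP| = 26.90 ✓; ∠(WP, PJ) = 90.00° ✓; |PJ| = 29.20 ✗.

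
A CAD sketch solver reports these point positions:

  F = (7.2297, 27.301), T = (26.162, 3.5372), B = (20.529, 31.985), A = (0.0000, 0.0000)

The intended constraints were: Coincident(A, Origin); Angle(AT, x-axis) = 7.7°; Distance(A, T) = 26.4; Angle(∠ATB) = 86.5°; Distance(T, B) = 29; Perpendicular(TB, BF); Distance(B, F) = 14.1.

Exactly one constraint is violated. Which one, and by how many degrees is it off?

Perpendicular(TB, BF) — off by 8.20°.

A = (0.00, 0.00) ✓; AT at 7.700° ✓; |AT| = 26.40 ✓; ∠ATB = 86.50° ✓; |TB| = 29.00 ✓; ∠(TB, BF) = 98.20° ✗; |BF| = 14.10 ✓.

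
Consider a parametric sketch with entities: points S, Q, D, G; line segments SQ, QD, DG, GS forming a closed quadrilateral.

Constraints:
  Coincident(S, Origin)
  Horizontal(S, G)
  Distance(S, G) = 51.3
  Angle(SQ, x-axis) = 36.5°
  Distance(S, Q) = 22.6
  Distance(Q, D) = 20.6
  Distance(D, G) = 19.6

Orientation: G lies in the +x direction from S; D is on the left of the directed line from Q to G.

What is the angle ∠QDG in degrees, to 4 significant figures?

125.6°

Checks: |SG| = 51.30 ✓; |SQ| = 22.60 ✓; |QD| = 20.60 ✓; |DG| = 19.60 ✓.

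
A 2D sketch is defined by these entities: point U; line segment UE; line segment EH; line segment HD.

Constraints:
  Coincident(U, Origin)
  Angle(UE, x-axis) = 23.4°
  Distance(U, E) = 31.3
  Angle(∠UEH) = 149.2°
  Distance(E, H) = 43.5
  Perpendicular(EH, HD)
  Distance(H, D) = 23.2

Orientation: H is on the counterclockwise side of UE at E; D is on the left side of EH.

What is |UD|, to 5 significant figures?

70.750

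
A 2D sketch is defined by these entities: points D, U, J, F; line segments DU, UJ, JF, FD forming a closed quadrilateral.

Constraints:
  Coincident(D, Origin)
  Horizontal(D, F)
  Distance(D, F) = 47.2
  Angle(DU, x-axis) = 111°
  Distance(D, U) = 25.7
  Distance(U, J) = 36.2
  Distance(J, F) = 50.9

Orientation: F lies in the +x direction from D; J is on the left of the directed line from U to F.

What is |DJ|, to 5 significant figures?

48.566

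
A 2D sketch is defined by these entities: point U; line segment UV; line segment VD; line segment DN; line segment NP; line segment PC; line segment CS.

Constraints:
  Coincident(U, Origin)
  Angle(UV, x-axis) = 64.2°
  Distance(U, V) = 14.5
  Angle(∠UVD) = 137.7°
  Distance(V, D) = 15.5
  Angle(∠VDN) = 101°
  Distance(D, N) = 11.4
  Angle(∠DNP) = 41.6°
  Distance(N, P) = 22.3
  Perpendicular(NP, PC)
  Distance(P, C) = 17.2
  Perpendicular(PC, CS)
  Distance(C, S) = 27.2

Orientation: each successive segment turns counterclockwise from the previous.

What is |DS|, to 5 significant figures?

16.522

U is at the origin; UV runs at 64.2° with length 14.5, so V = (6.3109, 13.055). ∠UVD = 137.7° gives VD at 106.50° from the x-axis; with |VD| = 15.5, D = (1.9086, 27.916). ∠VDN = 101.0° gives DN at -174.50° from the x-axis; with |DN| = 11.4, N = (-9.4389, 26.824). ∠DNP = 41.6° gives NP at -36.100° from the x-axis; with |NP| = 22.3, P = (8.5793, 13.685). NP ⟂ PC, so PC runs at 53.900°; with |PC| = 17.2, C = (18.713, 27.582). PC ⟂ CS, so CS runs at 143.90°; with |CS| = 27.2, S = (-3.2639, 43.608). Then |DS| = |S − D| = 16.522.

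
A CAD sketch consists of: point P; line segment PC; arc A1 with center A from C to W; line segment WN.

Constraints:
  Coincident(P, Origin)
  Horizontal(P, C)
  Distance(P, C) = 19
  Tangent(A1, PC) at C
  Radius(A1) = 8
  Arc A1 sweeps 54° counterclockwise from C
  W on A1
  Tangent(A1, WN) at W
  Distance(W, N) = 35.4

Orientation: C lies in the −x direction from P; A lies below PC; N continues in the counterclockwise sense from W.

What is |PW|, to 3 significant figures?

25.7

P is at the origin; P and C share the same y with |PC| = 19.0 and C on the −x side, so C = (-19.0, 0.00). A1 meets PC tangentially, so AC is at right angles to PC, so A = C + (0, -8) = (-19.0, -8.00). On A1, C sits at bearing 90° from A; a 54° counterclockwise sweep puts W at bearing 144°, so W = A + 8.0·(cos 144°, sin 144°) = (-25.5, -3.30). Then |PW| = |W − P| = 25.7.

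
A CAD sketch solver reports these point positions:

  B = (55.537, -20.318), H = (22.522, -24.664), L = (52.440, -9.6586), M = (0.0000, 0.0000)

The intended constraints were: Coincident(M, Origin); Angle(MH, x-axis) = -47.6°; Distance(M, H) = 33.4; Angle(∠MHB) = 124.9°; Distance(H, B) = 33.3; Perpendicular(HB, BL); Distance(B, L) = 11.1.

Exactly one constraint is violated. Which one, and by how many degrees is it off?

Perpendicular(HB, BL) — off by 8.70°.

M = (0.00, 0.00) ✓; MH at -47.60° ✓; |MH| = 33.40 ✓; ∠MHB = 124.9° ✓; |HB| = 33.30 ✓; ∠(HB, BL) = 98.70° ✗; |BL| = 11.10 ✓.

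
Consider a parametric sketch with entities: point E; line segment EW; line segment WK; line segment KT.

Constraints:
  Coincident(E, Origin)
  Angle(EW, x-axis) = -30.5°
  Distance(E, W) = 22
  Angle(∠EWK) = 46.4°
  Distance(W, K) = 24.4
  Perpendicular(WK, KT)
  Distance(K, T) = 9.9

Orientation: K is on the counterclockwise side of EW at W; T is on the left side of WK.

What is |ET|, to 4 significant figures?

11.02

E is at the origin; EW runs at -30.5° with length 22.0, so W = 22.0·(cos -30.5°, sin -30.5°) = (18.96, -11.17). ∠EWK = 46.4°, so WK runs at -30.5° + (180° − 46.4°) = 103.1° from the x-axis; with |WK| = 24.4, K = W + 24.4·(cos 103.1°, sin 103.1°) = (13.43, 12.60). WK ⟂ KT; with |KT| = 9.9 on the left of WK, T = K + 9.9·(-0.9740, -0.2267) = (3.783, 10.36). Then |ET| = |T − E| = 11.02.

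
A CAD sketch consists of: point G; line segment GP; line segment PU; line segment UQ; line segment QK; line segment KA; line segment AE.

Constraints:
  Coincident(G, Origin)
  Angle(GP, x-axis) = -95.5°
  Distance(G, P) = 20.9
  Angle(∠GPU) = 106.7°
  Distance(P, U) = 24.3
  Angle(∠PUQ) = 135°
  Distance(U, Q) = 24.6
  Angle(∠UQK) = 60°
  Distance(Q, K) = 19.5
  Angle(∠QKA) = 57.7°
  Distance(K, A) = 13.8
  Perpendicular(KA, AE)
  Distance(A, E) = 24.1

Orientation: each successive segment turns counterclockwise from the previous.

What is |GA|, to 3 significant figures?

34.7

∠UQK = 60.0° gives QK at 143° from the x-axis; with |QK| = 19.5, K = (27.6, -8.66). ∠QKA = 57.7° gives KA at -94.9° from the x-axis; with |KA| = 13.8, A = (26.5, -22.4). Then |GA| = |A − G| = 34.7.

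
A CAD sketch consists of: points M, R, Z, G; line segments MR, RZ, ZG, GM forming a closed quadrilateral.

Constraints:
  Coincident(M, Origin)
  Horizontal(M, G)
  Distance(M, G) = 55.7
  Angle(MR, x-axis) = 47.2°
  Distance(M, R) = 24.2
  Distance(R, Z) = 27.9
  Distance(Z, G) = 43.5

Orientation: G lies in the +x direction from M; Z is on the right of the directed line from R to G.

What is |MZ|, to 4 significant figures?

16.67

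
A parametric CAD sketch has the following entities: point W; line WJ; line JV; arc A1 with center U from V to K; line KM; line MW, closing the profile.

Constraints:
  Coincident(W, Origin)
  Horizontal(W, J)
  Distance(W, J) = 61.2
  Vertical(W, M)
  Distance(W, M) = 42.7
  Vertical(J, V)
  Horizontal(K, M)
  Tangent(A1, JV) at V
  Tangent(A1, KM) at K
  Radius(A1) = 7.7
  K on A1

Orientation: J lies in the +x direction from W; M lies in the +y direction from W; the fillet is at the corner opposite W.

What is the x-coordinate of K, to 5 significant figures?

53.500

W is at the origin; W and J share the same y with |WJ| = 61.2 and J on the +x side, so J = (61.200, 0.0000). WM is vertical with |WM| = 42.7 and M on the +y side, so M = (0.0000, 42.700). The virtual corner opposite W is at (61.200, 42.700). A1 meets JV tangentially, so UV is at right angles to JV and since A1 is tangent to KM there, UK ⟂ KM, with radius 7.7, so the center U sits 7.7 in from both sides at U = (53.500, 35.000). That places the tangent points at V = (61.200, 35.000) on JV and K = (53.500, 42.700) on KM. So K.x = 53.500.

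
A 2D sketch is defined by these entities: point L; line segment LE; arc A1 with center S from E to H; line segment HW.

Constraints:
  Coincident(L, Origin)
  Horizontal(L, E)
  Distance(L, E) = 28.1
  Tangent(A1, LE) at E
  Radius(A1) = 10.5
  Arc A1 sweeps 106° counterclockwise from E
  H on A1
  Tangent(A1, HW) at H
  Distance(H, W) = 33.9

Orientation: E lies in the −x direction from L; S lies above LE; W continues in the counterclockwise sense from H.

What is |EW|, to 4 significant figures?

45.99

L is at the origin; LE is horizontal with |LE| = 28.1 and E on the −x side, so E = (-28.10, 0.000). The tangent condition forces SE to be normal to LE, so S = E + (0, 10.5) = (-28.10, 10.50). On A1, E sits at bearing -90° from S; a 106° counterclockwise sweep puts H at bearing 16°, so H = S + 10.5·(cos 16°, sin 16°) = (-18.01, 13.39). Tangency of A1 to HW means the radius SH is perpendicular to HW, so HW runs along (−sin 16°, cos 16°); with |HW| = 33.9, W = (-27.35, 45.98). Then |EW| = |W − E| = 45.99.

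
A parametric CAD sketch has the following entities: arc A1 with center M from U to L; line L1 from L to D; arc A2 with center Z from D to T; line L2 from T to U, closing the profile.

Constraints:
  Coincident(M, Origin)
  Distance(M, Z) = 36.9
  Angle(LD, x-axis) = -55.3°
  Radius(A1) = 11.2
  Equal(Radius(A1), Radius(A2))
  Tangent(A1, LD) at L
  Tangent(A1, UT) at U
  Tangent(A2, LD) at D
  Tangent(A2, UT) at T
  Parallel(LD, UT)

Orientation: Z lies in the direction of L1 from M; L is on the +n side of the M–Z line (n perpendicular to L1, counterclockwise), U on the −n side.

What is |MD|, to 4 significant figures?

38.56

The slot axis is L1's direction at -55.3°, so u = (cos -55.3°, sin -55.3°) = (0.5693, -0.8221) and n = (−sin -55.3°, cos -55.3°) = (0.8221, 0.5693). M is at the origin and Z lies 36.9 along u from M, so Z = 36.9·u = (21.01, -30.34). Tangency of A1 to both parallel lines with radius 11.2 puts L and U at M ± 11.2·n: L = (9.208, 6.376), U = (-9.208, -6.376). Equal radii place D and T the same way about Z: D = Z + 11.2·n = (30.21, -23.96), T = Z − 11.2·n = (11.80, -36.71). Then |MD| = |D − M| = 38.56.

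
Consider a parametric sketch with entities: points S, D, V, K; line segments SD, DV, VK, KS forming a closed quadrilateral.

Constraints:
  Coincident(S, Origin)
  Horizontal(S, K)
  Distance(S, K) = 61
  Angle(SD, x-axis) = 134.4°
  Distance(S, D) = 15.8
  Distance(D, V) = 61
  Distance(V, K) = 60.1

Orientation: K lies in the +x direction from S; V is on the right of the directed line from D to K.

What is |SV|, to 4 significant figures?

45.99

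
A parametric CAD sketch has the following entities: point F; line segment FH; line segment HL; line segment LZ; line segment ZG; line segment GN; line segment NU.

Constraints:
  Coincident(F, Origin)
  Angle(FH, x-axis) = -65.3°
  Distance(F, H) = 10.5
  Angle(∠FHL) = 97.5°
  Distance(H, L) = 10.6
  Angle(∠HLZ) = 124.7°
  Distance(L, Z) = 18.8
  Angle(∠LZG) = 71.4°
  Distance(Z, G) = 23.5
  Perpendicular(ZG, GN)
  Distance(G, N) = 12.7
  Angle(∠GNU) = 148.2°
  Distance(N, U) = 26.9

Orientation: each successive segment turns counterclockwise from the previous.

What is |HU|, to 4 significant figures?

16.31

F is at the origin; FH runs at -65.3° with length 10.5, so H = (4.388, -9.539). ∠FHL = 97.5° gives HL at 17.20° from the x-axis; with |HL| = 10.6, L = (14.51, -6.405). ∠HLZ = 124.7° gives LZ at 72.50° from the x-axis; with |LZ| = 18.8, Z = (20.17, 11.53). ∠LZG = 71.4° gives ZG at -178.9° from the x-axis; with |ZG| = 23.5, G = (-3.329, 11.07). ZG ⟂ GN, so GN runs at -88.90°; with |GN| = 12.7, N = (-3.085, -1.624). ∠GNU = 148.2° gives NU at -57.10° from the x-axis; with |NU| = 26.9, U = (11.53, -24.21). Then |HU| = |U − H| = 16.31.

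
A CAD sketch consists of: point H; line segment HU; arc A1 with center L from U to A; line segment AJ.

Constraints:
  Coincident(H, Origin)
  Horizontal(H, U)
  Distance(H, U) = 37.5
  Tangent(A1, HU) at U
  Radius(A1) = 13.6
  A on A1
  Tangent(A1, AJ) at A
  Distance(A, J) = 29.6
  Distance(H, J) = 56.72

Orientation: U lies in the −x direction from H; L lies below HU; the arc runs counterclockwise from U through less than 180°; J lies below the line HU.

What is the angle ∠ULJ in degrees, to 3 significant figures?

173°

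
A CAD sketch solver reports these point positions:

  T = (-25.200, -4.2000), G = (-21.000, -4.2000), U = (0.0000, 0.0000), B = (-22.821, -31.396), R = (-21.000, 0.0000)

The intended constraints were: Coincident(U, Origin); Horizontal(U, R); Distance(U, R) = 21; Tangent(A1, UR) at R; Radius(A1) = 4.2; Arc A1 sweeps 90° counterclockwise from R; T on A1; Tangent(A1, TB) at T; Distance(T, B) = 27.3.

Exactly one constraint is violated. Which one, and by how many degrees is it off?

Tangent(A1, TB) at T — off by 5.00°.

U = (0.00, 0.00) ✓; U.y = 0.00, R.y = 0.00 ✓; |UR| = 21.00 ✓; ∠(GR, RU) = 90.00° ✓; |GR| = 4.200 ✓; bearing(G→T) − bearing(G→R) = 90.00° ✓; |GT| = 4.200 ✓; ∠(GT, TB) = 85.00° ✗; |TB| = 27.30 ✓.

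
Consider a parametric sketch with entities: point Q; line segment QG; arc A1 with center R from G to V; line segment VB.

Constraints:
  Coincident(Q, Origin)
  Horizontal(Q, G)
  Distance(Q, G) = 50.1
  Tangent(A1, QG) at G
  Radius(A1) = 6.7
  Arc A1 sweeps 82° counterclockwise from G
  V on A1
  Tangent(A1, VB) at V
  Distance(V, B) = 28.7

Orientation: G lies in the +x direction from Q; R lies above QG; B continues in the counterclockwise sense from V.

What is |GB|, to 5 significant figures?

35.802

On A1, G sits at bearing -90° from R; an 82° counterclockwise sweep puts V at bearing -8°, so V = R + 6.7·(cos -8°, sin -8°) = (56.735, 5.7675). Tangency of A1 to VB means the radius RV is perpendicular to VB, so VB runs along (−sin -8°, cos -8°); with |VB| = 28.7, B = (60.729, 34.188). Then |GB| = |B − G| = 35.802.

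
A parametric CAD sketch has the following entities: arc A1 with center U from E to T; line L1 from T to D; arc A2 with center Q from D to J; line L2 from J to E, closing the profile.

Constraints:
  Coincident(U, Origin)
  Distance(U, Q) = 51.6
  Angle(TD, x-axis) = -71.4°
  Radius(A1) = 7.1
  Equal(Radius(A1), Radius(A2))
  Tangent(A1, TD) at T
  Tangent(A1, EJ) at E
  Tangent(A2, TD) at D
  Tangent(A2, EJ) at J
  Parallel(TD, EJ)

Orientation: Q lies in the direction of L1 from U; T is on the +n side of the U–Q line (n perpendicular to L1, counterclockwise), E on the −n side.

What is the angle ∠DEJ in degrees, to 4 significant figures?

15.39°

The slot axis is L1's direction at -71.4°, so u = (cos -71.4°, sin -71.4°) = (0.3190, -0.9478) and n = (−sin -71.4°, cos -71.4°) = (0.9478, 0.3190). U is at the origin and Q lies 51.6 along u from U, so Q = 51.6·u = (16.46, -48.90). Tangency of A1 to both parallel lines with radius 7.1 puts T and E at U ± 7.1·n: T = (6.729, 2.265), E = (-6.729, -2.265). Equal radii place D and J the same way about Q: D = Q + 7.1·n = (23.19, -46.64), J = Q − 7.1·n = (9.729, -51.17). Then cos ∠DEJ = ED·EJ / (|ED||EJ|), giving 15.39°.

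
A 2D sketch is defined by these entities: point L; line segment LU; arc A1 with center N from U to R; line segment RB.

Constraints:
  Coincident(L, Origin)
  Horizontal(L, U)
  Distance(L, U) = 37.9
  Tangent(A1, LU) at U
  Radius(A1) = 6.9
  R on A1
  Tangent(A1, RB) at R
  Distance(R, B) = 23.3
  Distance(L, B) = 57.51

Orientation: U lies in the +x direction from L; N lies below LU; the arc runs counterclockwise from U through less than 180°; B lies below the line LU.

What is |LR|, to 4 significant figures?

35.32

Checks: |NU| = 6.900 ✓; |NR| = 6.900 ✓; ∠(NR, RB) = 90.00° ✓; |RB| = 23.30 ✓; |LB| = 57.51 ✓.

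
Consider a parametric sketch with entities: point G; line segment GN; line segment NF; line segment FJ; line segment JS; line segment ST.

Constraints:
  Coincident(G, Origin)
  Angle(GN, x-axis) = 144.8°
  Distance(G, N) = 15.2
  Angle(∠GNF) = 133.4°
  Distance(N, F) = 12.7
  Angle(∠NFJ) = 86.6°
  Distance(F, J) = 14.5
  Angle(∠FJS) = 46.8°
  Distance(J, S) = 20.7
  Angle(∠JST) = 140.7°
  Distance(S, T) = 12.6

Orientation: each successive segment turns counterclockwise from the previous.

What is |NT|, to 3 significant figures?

13.5

G is at the origin; GN runs at 144.8° with length 15.2, so N = (-12.4, 8.76). ∠GNF = 133.4° gives NF at -169° from the x-axis; with |NF| = 12.7, F = (-24.9, 6.25). ∠NFJ = 86.6° gives FJ at -75.2° from the x-axis; with |FJ| = 14.5, J = (-21.2, -7.77). ∠FJS = 46.8° gives JS at 58.0° from the x-axis; with |JS| = 20.7, S = (-10.2, 9.79). ∠JST = 140.7° gives ST at 97.3° from the x-axis; with |ST| = 12.6, T = (-11.8, 22.3). Then |NT| = |T − N| = 13.5.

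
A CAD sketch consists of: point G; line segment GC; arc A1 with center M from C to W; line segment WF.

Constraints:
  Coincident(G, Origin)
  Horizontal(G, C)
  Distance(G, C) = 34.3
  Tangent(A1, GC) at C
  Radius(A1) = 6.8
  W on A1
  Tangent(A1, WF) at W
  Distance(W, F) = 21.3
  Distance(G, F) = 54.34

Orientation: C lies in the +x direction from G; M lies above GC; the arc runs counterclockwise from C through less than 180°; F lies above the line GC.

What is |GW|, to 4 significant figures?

40.77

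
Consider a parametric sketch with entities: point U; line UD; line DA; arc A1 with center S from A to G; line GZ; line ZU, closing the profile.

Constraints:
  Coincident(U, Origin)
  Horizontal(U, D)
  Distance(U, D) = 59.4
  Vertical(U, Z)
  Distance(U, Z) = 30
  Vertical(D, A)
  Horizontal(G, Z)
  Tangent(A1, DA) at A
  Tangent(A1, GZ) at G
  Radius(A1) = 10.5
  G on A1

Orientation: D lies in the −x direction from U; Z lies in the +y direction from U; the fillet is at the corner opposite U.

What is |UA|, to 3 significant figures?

62.5

The virtual corner opposite U is at (-59.4, 30.0). The tangent condition forces SA to be normal to DA and tangency of A1 to GZ means the radius SG is perpendicular to GZ, with radius 10.5, so the center S sits 10.5 in from both sides at S = (-48.9, 19.5). That places the tangent points at A = (-59.4, 19.5) on DA and G = (-48.9, 30.0) on GZ. Then |UA| = |A − U| = 62.5.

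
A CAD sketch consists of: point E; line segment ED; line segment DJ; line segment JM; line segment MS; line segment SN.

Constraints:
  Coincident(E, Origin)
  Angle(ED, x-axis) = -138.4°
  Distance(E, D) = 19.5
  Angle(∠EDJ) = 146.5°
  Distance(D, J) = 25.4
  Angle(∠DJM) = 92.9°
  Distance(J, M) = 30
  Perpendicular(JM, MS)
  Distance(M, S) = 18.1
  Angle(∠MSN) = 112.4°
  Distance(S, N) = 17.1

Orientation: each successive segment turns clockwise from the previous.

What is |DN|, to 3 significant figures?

15.5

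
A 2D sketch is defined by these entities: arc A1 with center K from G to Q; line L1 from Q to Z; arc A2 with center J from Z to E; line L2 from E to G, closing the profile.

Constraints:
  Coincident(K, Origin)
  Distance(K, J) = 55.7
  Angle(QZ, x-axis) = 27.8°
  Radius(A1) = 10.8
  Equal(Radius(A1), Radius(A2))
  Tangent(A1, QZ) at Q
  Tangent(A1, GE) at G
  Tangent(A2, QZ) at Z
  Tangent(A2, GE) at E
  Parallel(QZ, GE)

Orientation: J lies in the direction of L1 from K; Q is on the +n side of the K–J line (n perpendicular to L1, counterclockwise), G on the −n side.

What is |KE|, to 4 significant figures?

56.74

The slot axis is L1's direction at 27.8°, so u = (cos 27.8°, sin 27.8°) = (0.8846, 0.4664) and n = (−sin 27.8°, cos 27.8°) = (-0.4664, 0.8846). K is at the origin and J lies 55.7 along u from K, so J = 55.7·u = (49.27, 25.98). Tangency of A1 to both parallel lines with radius 10.8 puts Q and G at K ± 10.8·n: Q = (-5.037, 9.553), G = (5.037, -9.553). Equal radii place Z and E the same way about J: Z = J + 10.8·n = (44.23, 35.53), E = J − 10.8·n = (54.31, 16.42). Then |KE| = |E − K| = 56.74.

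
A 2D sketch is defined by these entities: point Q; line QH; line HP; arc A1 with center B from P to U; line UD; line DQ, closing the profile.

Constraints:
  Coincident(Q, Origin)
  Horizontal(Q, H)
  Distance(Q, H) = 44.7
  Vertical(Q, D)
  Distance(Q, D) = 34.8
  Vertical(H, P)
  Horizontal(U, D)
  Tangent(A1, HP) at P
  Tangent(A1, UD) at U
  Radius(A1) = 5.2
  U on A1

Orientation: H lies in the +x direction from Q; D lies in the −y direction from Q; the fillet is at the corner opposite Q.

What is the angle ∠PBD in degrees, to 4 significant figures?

172.5°

Q is at the origin; QH is horizontal with |QH| = 44.7 and H on the +x side, so H = (44.70, 0.000). QD is vertical with |QD| = 34.8 and D on the −y side, so D = (0.000, -34.80). The virtual corner opposite Q is at (44.70, -34.80). Tangency of A1 to HP means the radius BP is perpendicular to HP and A1 meets UD tangentially, so BU is at right angles to UD, with radius 5.2, so the center B sits 5.2 in from both sides at B = (39.50, -29.60). That places the tangent points at P = (44.70, -29.60) on HP and U = (39.50, -34.80) on UD. Then cos ∠PBD = BP·BD / (|BP||BD|), giving 172.5°.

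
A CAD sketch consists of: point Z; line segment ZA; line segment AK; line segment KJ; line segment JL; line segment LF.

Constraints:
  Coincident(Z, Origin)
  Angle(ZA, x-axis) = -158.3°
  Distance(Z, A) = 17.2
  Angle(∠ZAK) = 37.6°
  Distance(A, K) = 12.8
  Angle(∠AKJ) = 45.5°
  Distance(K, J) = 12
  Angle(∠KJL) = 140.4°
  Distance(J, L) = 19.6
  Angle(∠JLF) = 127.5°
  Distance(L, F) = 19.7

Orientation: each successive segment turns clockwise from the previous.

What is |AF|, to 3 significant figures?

28.9

Z is at the origin; ZA runs at -158.3° with length 17.2, so A = (-16.0, -6.36). ∠ZAK = 37.6° gives AK at 59.3° from the x-axis; with |AK| = 12.8, K = (-9.45, 4.65). ∠AKJ = 45.5° gives KJ at -75.2° from the x-axis; with |KJ| = 12.0, J = (-6.38, -6.96). ∠KJL = 140.4° gives JL at -115° from the x-axis; with |JL| = 19.6, L = (-14.6, -24.7). ∠JLF = 127.5° gives LF at -167° from the x-axis; with |LF| = 19.7, F = (-33.8, -29.1). Then |AF| = |F − A| = 28.9.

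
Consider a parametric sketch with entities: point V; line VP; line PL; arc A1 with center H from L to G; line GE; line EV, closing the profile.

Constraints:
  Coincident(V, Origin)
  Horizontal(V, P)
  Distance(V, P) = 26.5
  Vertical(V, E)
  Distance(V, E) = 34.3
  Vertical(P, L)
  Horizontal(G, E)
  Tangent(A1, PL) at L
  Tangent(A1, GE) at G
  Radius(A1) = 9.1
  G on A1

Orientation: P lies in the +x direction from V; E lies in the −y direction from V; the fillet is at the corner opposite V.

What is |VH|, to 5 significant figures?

30.624

V and E share the same x with |VE| = 34.3 and E on the −y side, so E = (0.0000, -34.300). The virtual corner opposite V is at (26.500, -34.300). Since A1 is tangent to PL there, HL ⟂ PL and since A1 is tangent to GE there, HG ⟂ GE, with radius 9.1, so the center H sits 9.1 in from both sides at H = (17.400, -25.200). Then |VH| = |H − V| = 30.624.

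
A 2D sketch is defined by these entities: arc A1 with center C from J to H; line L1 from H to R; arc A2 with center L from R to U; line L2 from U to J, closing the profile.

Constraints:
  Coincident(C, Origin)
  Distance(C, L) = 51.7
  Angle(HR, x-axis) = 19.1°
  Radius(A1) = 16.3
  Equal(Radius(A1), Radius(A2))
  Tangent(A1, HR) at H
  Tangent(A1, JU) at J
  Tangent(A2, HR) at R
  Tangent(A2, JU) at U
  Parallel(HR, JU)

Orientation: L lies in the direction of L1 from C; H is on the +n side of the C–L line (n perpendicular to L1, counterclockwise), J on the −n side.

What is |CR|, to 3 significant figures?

54.2

The slot axis is L1's direction at 19.1°, so u = (cos 19.1°, sin 19.1°) = (0.945, 0.327) and n = (−sin 19.1°, cos 19.1°) = (-0.327, 0.945). C is at the origin and L lies 51.7 along u from C, so L = 51.7·u = (48.9, 16.9). Tangency of A1 to both parallel lines with radius 16.3 puts H and J at C ± 16.3·n: H = (-5.33, 15.4), J = (5.33, -15.4). Equal radii place R and U the same way about L: R = L + 16.3·n = (43.5, 32.3), U = L − 16.3·n = (54.2, 1.51). Then |CR| = |R − C| = 54.2.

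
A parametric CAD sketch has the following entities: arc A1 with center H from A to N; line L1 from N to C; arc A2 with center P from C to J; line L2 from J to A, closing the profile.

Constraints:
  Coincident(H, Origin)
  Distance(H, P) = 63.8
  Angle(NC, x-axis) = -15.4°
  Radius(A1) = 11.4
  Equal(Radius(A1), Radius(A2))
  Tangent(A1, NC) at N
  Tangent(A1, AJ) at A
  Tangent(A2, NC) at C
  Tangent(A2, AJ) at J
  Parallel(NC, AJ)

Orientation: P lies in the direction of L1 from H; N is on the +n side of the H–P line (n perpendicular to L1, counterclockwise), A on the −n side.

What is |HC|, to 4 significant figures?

64.81

Tangency of A1 to both parallel lines with radius 11.4 puts N and A at H ± 11.4·n: N = (3.027, 10.99), A = (-3.027, -10.99). Equal radii place C and J the same way about P: C = P + 11.4·n = (64.54, -5.952), J = P − 11.4·n = (58.48, -27.93). Then |HC| = |C − H| = 64.81.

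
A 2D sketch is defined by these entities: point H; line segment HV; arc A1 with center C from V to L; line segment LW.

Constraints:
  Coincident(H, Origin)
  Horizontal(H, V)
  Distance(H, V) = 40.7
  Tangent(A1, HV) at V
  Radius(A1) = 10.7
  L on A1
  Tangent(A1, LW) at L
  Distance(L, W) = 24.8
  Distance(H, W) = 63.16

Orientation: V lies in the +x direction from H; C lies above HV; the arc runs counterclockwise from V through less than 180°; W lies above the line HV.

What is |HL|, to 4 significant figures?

52.38

Checks: |CL| = 10.70 ✓; ∠(CL, LW) = 90.00° ✓; |LW| = 24.80 ✓; |HW| = 63.16 ✓.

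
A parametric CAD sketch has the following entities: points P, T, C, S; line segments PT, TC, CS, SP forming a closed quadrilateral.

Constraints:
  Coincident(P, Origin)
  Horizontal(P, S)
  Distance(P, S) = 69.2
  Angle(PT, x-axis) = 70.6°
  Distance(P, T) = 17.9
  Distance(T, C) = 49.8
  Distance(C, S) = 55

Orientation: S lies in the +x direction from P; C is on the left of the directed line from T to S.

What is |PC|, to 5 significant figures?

65.846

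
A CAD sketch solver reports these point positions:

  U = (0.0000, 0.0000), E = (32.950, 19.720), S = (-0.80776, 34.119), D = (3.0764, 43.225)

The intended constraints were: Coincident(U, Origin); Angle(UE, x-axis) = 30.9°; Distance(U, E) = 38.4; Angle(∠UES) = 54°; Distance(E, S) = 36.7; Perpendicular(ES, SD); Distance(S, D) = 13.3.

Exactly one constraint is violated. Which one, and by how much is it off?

Distance(S, D) = 13.3 — off by 3.40.

U = (0.00, 0.00) ✓; UE at 30.90° ✓; |UE| = 38.40 ✓; ∠UES = 54.00° ✓; |ES| = 36.70 ✓; ∠(ES, SD) = 90.00° ✓; |SD| = 9.900 ✗.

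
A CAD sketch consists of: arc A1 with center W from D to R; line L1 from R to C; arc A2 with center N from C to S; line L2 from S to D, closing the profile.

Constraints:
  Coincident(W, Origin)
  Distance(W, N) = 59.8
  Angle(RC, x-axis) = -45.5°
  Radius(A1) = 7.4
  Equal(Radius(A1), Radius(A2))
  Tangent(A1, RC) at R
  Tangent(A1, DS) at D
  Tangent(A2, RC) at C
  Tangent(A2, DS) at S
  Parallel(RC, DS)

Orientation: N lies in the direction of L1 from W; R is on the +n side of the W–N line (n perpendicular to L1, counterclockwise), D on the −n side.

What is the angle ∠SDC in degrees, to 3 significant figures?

13.9°

Tangency of A1 to both parallel lines with radius 7.4 puts R and D at W ± 7.4·n: R = (5.28, 5.19), D = (-5.28, -5.19). Equal radii place C and S the same way about N: C = N + 7.4·n = (47.2, -37.5), S = N − 7.4·n = (36.6, -47.8). Then cos ∠SDC = DS·DC / (|DS||DC|), giving 13.9°.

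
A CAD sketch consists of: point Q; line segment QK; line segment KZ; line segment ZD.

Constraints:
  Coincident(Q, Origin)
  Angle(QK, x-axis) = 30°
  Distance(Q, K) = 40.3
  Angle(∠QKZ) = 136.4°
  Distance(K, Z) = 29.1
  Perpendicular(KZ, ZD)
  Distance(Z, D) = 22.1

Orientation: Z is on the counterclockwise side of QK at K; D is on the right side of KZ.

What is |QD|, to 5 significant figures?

76.722

Q is at the origin; QK runs at 30.0° with length 40.3, so K = 40.3·(cos 30.0°, sin 30.0°) = (34.901, 20.150). ∠QKZ = 136.4°, so KZ runs at 30.0° + (180° − 136.4°) = 73.600° from the x-axis; with |KZ| = 29.1, Z = K + 29.1·(cos 73.600°, sin 73.600°) = (43.117, 48.066). KZ is perpendicular to ZD; with |ZD| = 22.1 on the right of KZ, D = Z + 22.1·(0.95931, -0.28234) = (64.318, 41.826). Then |QD| = |D − Q| = 76.722.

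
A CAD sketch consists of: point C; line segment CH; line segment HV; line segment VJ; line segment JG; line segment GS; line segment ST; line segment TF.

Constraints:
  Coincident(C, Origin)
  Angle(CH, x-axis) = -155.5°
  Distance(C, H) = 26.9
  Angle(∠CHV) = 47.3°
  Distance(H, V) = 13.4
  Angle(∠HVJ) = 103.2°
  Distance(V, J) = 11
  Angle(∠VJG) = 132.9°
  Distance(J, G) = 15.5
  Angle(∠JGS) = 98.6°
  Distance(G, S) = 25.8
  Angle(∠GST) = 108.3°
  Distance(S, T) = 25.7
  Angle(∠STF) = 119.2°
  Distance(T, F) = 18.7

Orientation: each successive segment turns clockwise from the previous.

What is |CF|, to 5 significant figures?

42.138

C is at the origin; CH runs at -155.5° with length 26.9, so H = (-24.478, -11.155). ∠CHV = 47.3° gives HV at 71.800° from the x-axis; with |HV| = 13.4, V = (-20.293, 1.5744). ∠HVJ = 103.2° gives VJ at -5.0000° from the x-axis; with |VJ| = 11.0, J = (-9.3345, 0.61566). ∠VJG = 132.9° gives JG at -52.100° from the x-axis; with |JG| = 15.5, G = (0.18689, -11.615). ∠JGS = 98.6° gives GS at -133.50° from the x-axis; with |GS| = 25.8, S = (-17.573, -30.330). ∠GST = 108.3° gives ST at 154.80° from the x-axis; with |ST| = 25.7, T = (-40.827, -19.387). ∠STF = 119.2° gives TF at 94.000° from the x-axis; with |TF| = 18.7, F = (-42.131, -0.73282). Then |CF| = |F − C| = 42.138.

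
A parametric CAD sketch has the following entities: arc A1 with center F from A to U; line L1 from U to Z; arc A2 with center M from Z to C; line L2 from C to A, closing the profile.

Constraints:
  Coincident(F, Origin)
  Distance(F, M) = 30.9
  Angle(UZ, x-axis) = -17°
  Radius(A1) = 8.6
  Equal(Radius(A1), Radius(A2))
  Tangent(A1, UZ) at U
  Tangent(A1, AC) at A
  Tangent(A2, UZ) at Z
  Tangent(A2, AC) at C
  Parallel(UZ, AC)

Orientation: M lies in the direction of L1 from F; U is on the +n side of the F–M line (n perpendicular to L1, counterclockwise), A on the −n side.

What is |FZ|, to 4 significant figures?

32.07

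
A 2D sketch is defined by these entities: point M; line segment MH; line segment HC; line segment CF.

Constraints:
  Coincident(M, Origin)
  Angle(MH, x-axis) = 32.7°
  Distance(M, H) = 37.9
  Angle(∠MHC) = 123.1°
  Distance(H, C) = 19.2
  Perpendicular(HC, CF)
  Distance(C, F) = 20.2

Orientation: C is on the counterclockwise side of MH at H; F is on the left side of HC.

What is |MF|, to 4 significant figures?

41.54

M is at the origin; MH runs at 32.7° with length 37.9, so H = 37.9·(cos 32.7°, sin 32.7°) = (31.89, 20.48). ∠MHC = 123.1°, so HC runs at 32.7° + (180° − 123.1°) = 89.60° from the x-axis; with |HC| = 19.2, C = H + 19.2·(cos 89.60°, sin 89.60°) = (32.03, 39.67). The perpendicularity gives CF at right angles to HC; with |CF| = 20.2 on the left of HC, F = C + 20.2·(-1.000, 0.006981) = (11.83, 39.82). Then |MF| = |F − M| = 41.54.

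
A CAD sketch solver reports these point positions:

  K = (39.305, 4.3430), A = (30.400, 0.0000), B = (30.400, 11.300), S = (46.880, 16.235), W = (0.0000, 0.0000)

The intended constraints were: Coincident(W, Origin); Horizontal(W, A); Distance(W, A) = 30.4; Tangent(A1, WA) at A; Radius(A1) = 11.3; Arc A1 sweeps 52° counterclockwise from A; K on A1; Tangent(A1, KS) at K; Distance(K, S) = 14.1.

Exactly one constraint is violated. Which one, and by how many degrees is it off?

Tangent(A1, KS) at K — off by 5.50°.

W = (0.00, 0.00) ✓; W.y = 0.00, A.y = 0.00 ✓; |WA| = 30.40 ✓; ∠(BA, AW) = 90.00° ✓; |BA| = 11.30 ✓; bearing(B→K) − bearing(B→A) = 52.00° ✓; |BK| = 11.30 ✓; ∠(BK, KS) = 84.50° ✗; |KS| = 14.10 ✓.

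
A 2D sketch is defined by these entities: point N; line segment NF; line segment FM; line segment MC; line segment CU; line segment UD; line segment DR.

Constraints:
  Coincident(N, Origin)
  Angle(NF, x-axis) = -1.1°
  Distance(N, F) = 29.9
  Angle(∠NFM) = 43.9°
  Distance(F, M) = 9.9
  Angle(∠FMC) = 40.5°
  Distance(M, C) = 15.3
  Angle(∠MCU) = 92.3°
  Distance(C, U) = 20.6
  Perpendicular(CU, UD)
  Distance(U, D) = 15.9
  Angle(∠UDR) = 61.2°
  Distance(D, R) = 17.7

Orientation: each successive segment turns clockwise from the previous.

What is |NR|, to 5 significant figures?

28.925

N is at the origin; NF runs at -1.1° with length 29.9, so F = (29.894, -0.57400). ∠NFM = 43.9° gives FM at -137.20° from the x-axis; with |FM| = 9.9, M = (22.631, -7.3005). ∠FMC = 40.5° gives MC at 83.300° from the x-axis; with |MC| = 15.3, C = (24.416, 7.8950). ∠MCU = 92.3° gives CU at -4.4000° from the x-axis; with |CU| = 20.6, U = (44.955, 6.3146). CU ⟂ UD, so UD runs at -94.400°; with |UD| = 15.9, D = (43.735, -9.5385). ∠UDR = 61.2° gives DR at 146.80° from the x-axis; with |DR| = 17.7, R = (28.924, 0.15336). Then |NR| = |R − N| = 28.925.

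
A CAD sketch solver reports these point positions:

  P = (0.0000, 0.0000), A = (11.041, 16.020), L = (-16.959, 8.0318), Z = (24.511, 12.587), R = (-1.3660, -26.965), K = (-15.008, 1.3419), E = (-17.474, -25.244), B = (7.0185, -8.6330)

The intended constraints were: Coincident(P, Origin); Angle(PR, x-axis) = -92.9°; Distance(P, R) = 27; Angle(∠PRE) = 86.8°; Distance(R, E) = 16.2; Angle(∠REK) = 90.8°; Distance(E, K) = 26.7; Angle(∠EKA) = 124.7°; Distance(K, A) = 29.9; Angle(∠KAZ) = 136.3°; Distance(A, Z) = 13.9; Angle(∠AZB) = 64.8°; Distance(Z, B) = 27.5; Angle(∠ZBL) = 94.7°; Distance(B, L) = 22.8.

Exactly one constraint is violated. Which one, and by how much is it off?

Distance(B, L) = 22.8 — off by 6.40.

P = (0.00, 0.00) ✓; PR at -92.90° ✓; |PR| = 27.00 ✓; ∠PRE = 86.80° ✓; |RE| = 16.20 ✓; ∠REK = 90.80° ✓; |EK| = 26.70 ✓; ∠EKA = 124.7° ✓; |KA| = 29.90 ✓; ∠KAZ = 136.3° ✓; |AZ| = 13.90 ✓; ∠AZB = 64.80° ✓; |ZB| = 27.50 ✓; ∠ZBL = 94.70° ✓; |BL| = 29.20 ✗.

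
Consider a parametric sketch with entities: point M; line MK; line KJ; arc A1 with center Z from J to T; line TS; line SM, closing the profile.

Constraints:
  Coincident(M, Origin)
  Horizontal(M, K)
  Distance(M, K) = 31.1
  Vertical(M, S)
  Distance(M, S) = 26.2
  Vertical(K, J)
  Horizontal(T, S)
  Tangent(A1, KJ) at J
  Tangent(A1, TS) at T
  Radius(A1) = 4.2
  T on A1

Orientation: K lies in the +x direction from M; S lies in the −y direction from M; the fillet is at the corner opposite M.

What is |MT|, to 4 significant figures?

37.55

The virtual corner opposite M is at (31.10, -26.20). The tangent condition forces ZJ to be normal to KJ and the tangent condition forces ZT to be normal to TS, with radius 4.2, so the center Z sits 4.2 in from both sides at Z = (26.90, -22.00). That places the tangent points at J = (31.10, -22.00) on KJ and T = (26.90, -26.20) on TS. Then |MT| = |T − M| = 37.55.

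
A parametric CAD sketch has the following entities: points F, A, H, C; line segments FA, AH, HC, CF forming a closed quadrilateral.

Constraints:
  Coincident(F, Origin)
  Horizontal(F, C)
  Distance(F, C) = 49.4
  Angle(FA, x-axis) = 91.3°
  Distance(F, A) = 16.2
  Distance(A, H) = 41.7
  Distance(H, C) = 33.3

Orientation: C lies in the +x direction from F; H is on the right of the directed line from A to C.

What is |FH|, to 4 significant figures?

29.08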